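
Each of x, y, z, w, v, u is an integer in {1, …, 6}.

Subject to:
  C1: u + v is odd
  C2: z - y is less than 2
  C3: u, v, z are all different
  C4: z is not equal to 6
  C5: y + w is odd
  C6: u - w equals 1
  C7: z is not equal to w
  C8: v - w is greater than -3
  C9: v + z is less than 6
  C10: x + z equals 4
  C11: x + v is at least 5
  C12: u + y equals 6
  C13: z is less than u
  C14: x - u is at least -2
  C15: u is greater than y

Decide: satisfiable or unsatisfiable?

The assignment x = 3, y = 2, z = 1, w = 3, v = 3, u = 4 works:
  constraint 2 holds since z - y = -1.
  constraint 6 holds since u - w = 1.
The rest check out directly.

Satisfiable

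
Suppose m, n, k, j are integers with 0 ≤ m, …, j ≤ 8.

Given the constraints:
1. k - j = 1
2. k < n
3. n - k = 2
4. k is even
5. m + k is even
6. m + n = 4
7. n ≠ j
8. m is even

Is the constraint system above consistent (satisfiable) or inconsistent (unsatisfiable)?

The assignment m = 0, n = 4, k = 2, j = 1 works:
  constraint 1 holds since k - j = 1.
  constraint 3 holds since n - k = 2.
  constraint 6 holds since m + n = 4.
The rest check out directly.

Satisfiable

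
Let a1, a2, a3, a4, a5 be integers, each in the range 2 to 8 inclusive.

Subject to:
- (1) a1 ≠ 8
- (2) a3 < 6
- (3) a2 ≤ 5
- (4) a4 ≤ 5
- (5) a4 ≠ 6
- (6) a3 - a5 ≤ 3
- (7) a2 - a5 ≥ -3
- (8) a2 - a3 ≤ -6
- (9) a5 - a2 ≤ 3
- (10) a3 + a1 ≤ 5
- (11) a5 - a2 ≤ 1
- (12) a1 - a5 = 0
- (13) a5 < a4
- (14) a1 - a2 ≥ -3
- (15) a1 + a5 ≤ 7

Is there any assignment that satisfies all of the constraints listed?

Unsatisfiable

Constraints 6, 8, and 11 give a2 − a5 ≥ -1, a5 − a3 ≥ -3, a3 − a2 ≥ 6.
Adding all 3 inequalities: the left sides telescope to 0, and the right sides sum to (-1) + (-3) + 6 = 2. So 0 ≥ 2, which is false.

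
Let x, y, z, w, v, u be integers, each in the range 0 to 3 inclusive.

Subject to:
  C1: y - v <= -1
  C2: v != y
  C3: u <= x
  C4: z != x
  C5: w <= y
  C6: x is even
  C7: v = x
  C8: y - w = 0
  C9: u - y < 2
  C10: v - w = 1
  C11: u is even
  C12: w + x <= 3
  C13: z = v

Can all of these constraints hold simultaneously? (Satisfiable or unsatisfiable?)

Unsatisfiable

From constraints 7 and 13, z = v = x, so z = x. But constraint 4 says z ≠ x. Contradiction.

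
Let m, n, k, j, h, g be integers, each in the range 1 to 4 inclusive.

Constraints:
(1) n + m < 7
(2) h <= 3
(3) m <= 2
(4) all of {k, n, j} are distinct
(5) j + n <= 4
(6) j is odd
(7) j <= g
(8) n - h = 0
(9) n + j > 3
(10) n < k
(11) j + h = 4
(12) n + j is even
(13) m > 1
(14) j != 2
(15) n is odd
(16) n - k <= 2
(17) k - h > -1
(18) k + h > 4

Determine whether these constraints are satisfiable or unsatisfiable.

Take m = 2, n = 3, k = 4, j = 1, h = 3, g = 3. Then constraint 1: n + m = 5; constraint 5: j + n = 4, and every other listed constraint is also met.

Satisfiable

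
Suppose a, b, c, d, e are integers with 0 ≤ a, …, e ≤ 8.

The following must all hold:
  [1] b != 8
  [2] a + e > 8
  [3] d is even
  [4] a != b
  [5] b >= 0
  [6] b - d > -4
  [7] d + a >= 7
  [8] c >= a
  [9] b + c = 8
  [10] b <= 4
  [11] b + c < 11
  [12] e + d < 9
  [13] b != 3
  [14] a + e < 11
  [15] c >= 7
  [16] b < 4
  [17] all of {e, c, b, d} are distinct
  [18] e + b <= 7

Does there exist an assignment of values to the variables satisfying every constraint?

One satisfying assignment is a = 5, b = 0, c = 8, d = 2, e = 5.
For the less obvious constraints — constraint 2: a + e = 10; constraint 6: b - d = -2 — and the others hold by inspection.

Satisfiable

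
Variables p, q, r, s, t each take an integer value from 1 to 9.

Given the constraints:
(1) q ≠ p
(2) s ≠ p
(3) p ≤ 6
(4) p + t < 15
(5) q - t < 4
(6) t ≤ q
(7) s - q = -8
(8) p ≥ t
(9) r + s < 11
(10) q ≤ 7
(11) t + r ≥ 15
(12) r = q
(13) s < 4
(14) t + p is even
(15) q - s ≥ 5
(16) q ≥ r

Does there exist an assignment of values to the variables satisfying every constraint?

Unsatisfiable

From constraints 3 and 8: t ≤ p ≤ 6. From constraints 10 and 16: r ≤ q ≤ 7. Hence t + r ≤ 13. But constraint 11 requires t + r ≥ 15, and 15 > 13. Contradiction.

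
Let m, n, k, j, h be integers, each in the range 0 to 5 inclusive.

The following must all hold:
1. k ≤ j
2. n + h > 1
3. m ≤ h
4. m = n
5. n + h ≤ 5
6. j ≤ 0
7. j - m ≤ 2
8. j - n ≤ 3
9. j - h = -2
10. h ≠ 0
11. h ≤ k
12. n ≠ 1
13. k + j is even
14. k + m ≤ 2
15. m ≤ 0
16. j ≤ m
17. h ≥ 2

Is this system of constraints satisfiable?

Unsatisfiable

From constraints 11 and 17: k ≥ h and h ≥ 2, so k ≥ 2. From constraints 1 and 6: k ≤ j and j ≤ 0, so k ≤ 0. But 0 < 2, so no value of k works.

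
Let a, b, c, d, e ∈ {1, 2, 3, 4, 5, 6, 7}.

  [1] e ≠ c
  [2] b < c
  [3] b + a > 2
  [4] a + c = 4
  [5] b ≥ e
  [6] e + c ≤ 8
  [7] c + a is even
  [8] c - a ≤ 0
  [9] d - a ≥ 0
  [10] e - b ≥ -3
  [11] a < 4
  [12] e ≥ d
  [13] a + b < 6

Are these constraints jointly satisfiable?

Unsatisfiable

Constraints 2, 5, 8, 9, and 12 give b < c, c ≤ a, a ≤ d, d ≤ e, e ≤ b. Chaining: b < c ≤ a ≤ d ≤ e ≤ b, which forces b < b — impossible.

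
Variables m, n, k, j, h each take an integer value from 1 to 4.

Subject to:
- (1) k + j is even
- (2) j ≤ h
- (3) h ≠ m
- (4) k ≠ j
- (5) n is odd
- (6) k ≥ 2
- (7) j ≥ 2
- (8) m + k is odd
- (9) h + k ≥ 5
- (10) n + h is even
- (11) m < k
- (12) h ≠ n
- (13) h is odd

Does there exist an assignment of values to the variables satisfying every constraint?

The assignment m = 1, n = 1, k = 4, j = 2, h = 3 works:
  constraint 1 holds since k + j = 6 is even.
  constraint 9 holds since h + k = 7.
The rest check out directly.

Satisfiable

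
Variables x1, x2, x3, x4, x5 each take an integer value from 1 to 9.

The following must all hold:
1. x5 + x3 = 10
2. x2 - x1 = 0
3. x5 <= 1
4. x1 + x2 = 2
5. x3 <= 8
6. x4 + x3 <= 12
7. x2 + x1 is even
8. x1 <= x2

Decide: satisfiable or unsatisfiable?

From constraint 3: x5 ≤ 1. From constraint 5: x3 ≤ 8. Hence x5 + x3 ≤ 9. But constraint 1 requires x5 + x3 = 10, and 10 > 9. Contradiction.

Unsatisfiable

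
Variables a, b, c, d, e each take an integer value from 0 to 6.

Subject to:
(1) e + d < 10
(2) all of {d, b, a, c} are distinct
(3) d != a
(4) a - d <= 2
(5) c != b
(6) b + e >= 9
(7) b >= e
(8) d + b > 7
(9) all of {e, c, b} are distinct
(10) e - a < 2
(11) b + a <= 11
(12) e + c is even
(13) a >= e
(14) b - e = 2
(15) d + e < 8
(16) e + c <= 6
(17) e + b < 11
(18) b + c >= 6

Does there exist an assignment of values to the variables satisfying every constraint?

Try a = 5, b = 6, c = 0, d = 3, e = 4.
Check constraint 1: e + d = 7; constraint 4: a - d = 2. The remaining constraints are straightforward to verify.

Satisfiable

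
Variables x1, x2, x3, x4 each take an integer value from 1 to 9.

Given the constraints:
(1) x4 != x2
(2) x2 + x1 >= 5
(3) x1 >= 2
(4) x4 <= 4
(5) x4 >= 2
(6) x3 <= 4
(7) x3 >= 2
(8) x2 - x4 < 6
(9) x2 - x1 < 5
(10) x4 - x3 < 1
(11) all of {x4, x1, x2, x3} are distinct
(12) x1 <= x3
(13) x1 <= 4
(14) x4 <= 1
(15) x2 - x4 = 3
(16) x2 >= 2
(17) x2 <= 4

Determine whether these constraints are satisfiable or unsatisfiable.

Constraints 3, 4, 5, 6, 7, 13, 16, and 17 confine each of x4, x1, x2, x3 to the 3 values {2, …, 4}.
Constraint 11 requires all 4 of them to be distinct, but only 3 values are available — impossible by the pigeonhole principle.

Unsatisfiable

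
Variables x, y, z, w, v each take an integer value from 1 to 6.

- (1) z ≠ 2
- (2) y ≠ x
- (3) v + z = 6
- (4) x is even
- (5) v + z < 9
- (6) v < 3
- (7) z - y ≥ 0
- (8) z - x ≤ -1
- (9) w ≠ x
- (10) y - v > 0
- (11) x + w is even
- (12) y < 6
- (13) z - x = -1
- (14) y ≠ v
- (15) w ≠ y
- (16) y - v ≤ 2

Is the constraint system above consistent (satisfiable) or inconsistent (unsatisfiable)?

Satisfiable

Take x = 6, y = 3, z = 5, w = 2, v = 1. Then constraint 3: v + z = 6; constraint 5: v + z = 6, and every other listed constraint is also met.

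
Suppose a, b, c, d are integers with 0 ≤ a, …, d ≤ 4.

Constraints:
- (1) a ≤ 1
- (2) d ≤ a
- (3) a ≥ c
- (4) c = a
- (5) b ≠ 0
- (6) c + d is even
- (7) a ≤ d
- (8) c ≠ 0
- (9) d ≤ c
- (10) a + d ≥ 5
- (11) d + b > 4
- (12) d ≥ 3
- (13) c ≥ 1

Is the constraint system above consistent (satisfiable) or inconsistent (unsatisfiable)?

From constraints 9 and 12: c ≥ d and d ≥ 3, so c ≥ 3. From constraints 1 and 3: c ≤ a and a ≤ 1, so c ≤ 1. But 1 < 3, so no value of c works.

Unsatisfiable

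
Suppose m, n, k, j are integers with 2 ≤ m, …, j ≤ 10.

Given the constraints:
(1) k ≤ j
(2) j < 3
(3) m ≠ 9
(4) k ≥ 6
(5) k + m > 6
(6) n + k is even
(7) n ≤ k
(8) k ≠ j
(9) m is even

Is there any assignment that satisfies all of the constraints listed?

Unsatisfiable

From constraints 1 and 4: j ≥ k and k ≥ 6, so j ≥ 6. From constraint 2: j ≤ 2. But 2 < 6, so no value of j works.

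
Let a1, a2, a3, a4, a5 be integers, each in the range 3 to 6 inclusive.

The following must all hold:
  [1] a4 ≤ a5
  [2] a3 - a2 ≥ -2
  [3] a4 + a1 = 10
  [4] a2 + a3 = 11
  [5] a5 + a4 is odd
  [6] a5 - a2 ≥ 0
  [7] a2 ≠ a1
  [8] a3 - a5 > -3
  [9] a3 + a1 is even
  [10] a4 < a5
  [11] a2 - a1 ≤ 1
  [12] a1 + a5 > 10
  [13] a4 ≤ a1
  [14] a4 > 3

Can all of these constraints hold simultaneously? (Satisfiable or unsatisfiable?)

Satisfiable

One satisfying assignment is a1 = 5, a2 = 6, a3 = 5, a4 = 5, a5 = 6.
For the less obvious constraints — constraint 2: a3 - a2 = -1; constraint 3: a4 + a1 = 10 — and the others hold by inspection.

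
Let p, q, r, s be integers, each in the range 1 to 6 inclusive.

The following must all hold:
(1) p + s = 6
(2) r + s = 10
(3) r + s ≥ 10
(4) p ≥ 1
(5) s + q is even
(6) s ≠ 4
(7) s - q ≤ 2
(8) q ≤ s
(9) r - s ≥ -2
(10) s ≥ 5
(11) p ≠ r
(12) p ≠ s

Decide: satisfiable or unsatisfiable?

Satisfiable

Setting (p, q, r, s) = (1, 5, 5, 5) satisfies everything: constraint 1: p + s = 6; constraint 2: r + s = 10, and the others follow.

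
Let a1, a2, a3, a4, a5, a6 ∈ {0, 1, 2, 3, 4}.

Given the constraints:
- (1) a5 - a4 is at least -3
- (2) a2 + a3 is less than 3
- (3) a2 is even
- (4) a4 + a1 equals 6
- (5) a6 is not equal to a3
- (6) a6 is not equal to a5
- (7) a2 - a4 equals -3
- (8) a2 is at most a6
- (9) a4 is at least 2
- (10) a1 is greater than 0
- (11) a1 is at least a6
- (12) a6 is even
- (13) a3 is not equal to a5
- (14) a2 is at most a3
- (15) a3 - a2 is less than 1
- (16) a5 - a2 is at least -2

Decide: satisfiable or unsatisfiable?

Try a1 = 3, a2 = 0, a3 = 0, a4 = 3, a5 = 1, a6 = 2.
Check constraint 1: a5 - a4 = -2; constraint 2: a2 + a3 = 0. The remaining constraints are straightforward to verify.

Satisfiable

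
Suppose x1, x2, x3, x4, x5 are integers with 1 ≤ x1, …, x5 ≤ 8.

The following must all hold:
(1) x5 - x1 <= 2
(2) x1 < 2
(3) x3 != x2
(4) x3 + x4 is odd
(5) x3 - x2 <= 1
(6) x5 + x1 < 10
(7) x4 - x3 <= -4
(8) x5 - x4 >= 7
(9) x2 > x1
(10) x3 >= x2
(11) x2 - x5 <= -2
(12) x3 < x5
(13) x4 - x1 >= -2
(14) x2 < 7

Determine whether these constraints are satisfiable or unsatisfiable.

Constraints 1, 5, 7, 11, and 13 give x3 − x4 ≥ 4, x4 − x1 ≥ -2, x1 − x5 ≥ -2, x5 − x2 ≥ 2, x2 − x3 ≥ -1.
Adding all 5 inequalities: the left sides telescope to 0, and the right sides sum to 4 + (-2) + (-2) + 2 + (-1) = 1. So 0 ≥ 1, which is false.

Unsatisfiable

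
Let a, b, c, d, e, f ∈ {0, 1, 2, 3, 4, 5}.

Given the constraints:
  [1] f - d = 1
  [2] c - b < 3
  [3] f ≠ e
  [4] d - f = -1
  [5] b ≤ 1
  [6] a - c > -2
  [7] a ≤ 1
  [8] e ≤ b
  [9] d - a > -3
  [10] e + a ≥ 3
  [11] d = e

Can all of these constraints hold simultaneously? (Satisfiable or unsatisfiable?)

From constraints 5 and 8: e ≤ b ≤ 1. From constraint 7: a ≤ 1. Hence e + a ≤ 2. But constraint 10 requires e + a ≥ 3, and 3 > 2. Contradiction.

Unsatisfiable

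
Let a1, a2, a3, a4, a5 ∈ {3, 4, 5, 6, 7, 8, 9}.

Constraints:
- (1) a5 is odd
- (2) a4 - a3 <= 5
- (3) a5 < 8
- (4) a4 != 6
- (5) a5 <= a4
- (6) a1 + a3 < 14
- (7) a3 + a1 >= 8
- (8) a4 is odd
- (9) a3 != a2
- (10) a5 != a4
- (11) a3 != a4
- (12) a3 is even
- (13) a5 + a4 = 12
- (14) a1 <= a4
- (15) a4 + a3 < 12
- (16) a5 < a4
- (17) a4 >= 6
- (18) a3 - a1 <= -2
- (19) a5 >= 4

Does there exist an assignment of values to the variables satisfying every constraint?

Setting (a1, a2, a3, a4, a5) = (7, 9, 4, 7, 5) satisfies everything: constraint 2: a4 - a3 = 3; constraint 6: a1 + a3 = 11; constraint 7: a3 + a1 = 11, and the others follow.

Satisfiable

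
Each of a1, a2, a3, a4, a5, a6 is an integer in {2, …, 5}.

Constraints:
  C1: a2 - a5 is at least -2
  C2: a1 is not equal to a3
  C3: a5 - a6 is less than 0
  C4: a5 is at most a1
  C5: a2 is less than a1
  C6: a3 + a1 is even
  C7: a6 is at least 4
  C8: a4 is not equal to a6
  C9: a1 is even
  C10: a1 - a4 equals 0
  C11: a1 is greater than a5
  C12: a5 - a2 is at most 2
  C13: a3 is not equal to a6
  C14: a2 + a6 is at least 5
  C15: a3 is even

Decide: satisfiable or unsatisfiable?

The assignment a1 = 4, a2 = 2, a3 = 2, a4 = 4, a5 = 3, a6 = 5 works:
  constraint 1 holds since a2 - a5 = -1.
  constraint 3 holds since a5 - a6 = -2.
  constraint 10 holds since a1 - a4 = 0.
The rest check out directly.

Satisfiable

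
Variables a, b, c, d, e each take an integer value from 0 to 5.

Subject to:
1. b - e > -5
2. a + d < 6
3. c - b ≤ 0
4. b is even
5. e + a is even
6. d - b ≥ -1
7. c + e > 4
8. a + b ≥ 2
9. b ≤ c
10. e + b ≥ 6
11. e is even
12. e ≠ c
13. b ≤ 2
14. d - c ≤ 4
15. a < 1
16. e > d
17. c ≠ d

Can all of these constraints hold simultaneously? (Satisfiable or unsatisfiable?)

One satisfying assignment is a = 0, b = 2, c = 2, d = 3, e = 4.
For the less obvious constraints — constraint 1: b - e = -2; constraint 2: a + d = 3; constraint 3: c - b = 0 — and the others hold by inspection.

Satisfiable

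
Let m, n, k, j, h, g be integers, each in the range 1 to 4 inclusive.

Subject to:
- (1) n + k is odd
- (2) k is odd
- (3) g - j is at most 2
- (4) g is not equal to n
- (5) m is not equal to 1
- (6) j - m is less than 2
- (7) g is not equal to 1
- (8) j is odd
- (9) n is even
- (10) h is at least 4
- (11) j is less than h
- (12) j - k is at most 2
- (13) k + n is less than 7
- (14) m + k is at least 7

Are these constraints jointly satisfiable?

One satisfying assignment is m = 4, n = 2, k = 3, j = 3, h = 4, g = 3.
For the less obvious constraints — constraint 3: g - j = 0; constraint 6: j - m = -1 — and the others hold by inspection.

Satisfiable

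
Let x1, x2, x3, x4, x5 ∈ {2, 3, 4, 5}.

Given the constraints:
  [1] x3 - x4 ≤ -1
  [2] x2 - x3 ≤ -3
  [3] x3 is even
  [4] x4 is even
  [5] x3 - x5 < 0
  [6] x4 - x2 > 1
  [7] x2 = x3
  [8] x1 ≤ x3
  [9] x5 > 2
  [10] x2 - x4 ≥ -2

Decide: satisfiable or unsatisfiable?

Constraints 1, 2, and 10 give x2 − x4 ≥ -2, x4 − x3 ≥ 1, x3 − x2 ≥ 3.
Adding all 3 inequalities: the left sides telescope to 0, and the right sides sum to (-2) + 1 + 3 = 2. So 0 ≥ 2, which is false.

Unsatisfiable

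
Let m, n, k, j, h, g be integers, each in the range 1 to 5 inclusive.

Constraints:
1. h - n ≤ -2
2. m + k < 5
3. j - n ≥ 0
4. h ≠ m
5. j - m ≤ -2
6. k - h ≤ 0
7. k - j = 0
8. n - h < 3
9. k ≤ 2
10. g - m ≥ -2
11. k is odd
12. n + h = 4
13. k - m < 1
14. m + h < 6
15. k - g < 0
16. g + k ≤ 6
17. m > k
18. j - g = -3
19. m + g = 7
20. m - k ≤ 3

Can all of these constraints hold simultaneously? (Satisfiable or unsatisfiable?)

Unsatisfiable

Constraints 1, 3, 5, 6, and 20 give m − j ≥ 2, j − n ≥ 0, n − h ≥ 2, h − k ≥ 0, k − m ≥ -3.
Adding all 5 inequalities: the left sides telescope to 0, and the right sides sum to 2 + 0 + 2 + 0 + (-3) = 1. So 0 ≥ 1, which is false.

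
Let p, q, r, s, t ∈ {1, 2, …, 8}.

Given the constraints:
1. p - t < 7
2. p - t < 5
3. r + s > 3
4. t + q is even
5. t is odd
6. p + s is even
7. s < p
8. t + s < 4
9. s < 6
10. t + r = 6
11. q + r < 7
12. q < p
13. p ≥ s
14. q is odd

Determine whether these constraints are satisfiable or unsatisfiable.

Satisfiable

Take p = 5, q = 1, r = 5, s = 1, t = 1. Then constraint 1: p - t = 4; constraint 2: p - t = 4, and every other listed constraint is also met.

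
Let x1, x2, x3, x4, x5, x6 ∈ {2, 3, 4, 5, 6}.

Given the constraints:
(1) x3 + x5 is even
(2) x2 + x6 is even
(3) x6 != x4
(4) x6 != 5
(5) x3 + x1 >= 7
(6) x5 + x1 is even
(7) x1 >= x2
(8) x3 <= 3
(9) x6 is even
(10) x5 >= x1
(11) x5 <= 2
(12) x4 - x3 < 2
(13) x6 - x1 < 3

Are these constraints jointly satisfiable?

Unsatisfiable

From constraint 8: x3 ≤ 3. From constraints 10 and 11: x1 ≤ x5 ≤ 2. Hence x3 + x1 ≤ 5. But constraint 5 requires x3 + x1 ≥ 7, and 7 > 5. Contradiction.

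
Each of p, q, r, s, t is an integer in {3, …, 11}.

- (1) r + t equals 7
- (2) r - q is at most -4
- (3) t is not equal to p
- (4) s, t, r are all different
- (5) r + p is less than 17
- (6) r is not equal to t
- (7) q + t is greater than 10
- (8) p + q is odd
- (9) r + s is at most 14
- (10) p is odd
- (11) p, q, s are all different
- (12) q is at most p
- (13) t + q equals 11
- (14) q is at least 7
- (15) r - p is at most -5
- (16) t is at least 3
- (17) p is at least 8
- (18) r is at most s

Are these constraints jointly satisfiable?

Satisfiable

One satisfying assignment is p = 11, q = 8, r = 4, s = 9, t = 3.
For the less obvious constraints — constraint 1: r + t = 7; constraint 2: r - q = -4; constraint 5: r + p = 15 — and the others hold by inspection.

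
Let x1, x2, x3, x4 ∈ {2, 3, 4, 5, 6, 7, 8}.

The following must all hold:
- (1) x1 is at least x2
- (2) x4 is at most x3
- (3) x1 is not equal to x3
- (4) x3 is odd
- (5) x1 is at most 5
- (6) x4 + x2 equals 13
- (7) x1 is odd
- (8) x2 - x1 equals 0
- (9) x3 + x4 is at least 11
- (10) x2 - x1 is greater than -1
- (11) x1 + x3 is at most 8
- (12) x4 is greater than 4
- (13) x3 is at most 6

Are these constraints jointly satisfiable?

Unsatisfiable

From constraints 2 and 13: x4 ≤ x3 ≤ 6. From constraints 1 and 5: x2 ≤ x1 ≤ 5. Hence x4 + x2 ≤ 11. But constraint 6 requires x4 + x2 = 13, and 13 > 11. Contradiction.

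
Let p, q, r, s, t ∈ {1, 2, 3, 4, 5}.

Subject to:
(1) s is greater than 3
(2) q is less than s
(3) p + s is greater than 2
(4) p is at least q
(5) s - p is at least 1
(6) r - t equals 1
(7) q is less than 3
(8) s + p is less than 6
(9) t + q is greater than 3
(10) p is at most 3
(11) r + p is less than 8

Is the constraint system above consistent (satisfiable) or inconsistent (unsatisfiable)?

Satisfiable

The assignment p = 1, q = 1, r = 4, s = 4, t = 3 works:
  constraint 3 holds since p + s = 5.
  constraint 5 holds since s - p = 3.
The rest check out directly.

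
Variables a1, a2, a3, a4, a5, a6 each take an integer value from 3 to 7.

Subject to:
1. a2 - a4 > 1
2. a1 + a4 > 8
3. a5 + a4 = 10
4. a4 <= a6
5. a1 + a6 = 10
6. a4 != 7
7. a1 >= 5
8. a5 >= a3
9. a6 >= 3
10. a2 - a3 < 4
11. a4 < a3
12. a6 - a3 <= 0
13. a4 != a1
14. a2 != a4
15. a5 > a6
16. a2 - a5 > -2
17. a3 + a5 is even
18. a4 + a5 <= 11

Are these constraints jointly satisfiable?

Satisfiable

One satisfying assignment is a1 = 6, a2 = 6, a3 = 5, a4 = 3, a5 = 7, a6 = 4.
For the less obvious constraints — constraint 1: a2 - a4 = 3; constraint 2: a1 + a4 = 9; constraint 3: a5 + a4 = 10 — and the others hold by inspection.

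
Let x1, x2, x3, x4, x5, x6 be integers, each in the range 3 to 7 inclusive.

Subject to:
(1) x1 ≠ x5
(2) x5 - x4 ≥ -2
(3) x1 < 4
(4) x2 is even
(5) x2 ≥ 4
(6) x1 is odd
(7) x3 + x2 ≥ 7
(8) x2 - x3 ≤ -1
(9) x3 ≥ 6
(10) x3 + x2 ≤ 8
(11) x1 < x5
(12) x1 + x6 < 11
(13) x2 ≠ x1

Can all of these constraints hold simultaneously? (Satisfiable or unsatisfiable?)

From constraint 9: x3 ≥ 6. From constraint 5: x2 ≥ 4. Hence x3 + x2 ≥ 10. But constraint 10 requires x3 + x2 ≤ 8, and 8 < 10. Contradiction.

Unsatisfiable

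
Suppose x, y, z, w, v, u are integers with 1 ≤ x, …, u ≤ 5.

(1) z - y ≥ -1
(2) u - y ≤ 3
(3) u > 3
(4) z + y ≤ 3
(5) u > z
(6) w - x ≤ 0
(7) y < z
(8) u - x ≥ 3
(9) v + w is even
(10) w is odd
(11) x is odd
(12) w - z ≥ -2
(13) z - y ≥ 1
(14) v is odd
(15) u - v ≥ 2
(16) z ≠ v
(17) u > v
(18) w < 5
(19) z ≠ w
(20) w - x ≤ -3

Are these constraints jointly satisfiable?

Constraints 2, 8, 12, 13, and 20 give w − z ≥ -2, z − y ≥ 1, y − u ≥ -3, u − x ≥ 3, x − w ≥ 3.
Adding all 5 inequalities: the left sides telescope to 0, and the right sides sum to (-2) + 1 + (-3) + 3 + 3 = 2. So 0 ≥ 2, which is false.

Unsatisfiable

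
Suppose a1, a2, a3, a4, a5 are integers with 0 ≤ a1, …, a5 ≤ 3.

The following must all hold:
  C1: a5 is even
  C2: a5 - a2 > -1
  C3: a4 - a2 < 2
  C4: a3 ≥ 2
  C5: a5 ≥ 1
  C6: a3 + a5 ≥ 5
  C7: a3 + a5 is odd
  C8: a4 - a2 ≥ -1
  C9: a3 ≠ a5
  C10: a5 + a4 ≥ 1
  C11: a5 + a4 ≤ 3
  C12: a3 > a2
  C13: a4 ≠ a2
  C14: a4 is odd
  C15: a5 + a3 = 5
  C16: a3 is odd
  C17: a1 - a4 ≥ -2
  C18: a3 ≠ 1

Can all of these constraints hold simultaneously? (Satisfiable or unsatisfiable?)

Setting (a1, a2, a3, a4, a5) = (1, 2, 3, 1, 2) satisfies everything: constraint 2: a5 - a2 = 0; constraint 3: a4 - a2 = -1; constraint 6: a3 + a5 = 5, and the others follow.

Satisfiable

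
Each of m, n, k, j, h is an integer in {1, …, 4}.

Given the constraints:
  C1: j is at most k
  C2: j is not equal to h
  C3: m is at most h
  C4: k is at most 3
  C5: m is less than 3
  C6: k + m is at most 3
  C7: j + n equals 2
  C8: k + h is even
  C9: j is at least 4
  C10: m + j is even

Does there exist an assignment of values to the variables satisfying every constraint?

From constraints 1 and 9: k ≥ j and j ≥ 4, so k ≥ 4. From constraint 4: k ≤ 3. But 3 < 4, so no value of k works.

Unsatisfiable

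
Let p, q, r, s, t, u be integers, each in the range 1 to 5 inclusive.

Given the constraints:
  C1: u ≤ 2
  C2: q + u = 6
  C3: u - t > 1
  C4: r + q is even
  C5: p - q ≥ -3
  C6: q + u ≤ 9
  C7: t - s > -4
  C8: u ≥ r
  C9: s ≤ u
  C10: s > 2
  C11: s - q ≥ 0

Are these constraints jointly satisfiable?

Unsatisfiable

From constraint 10: s ≥ 3. From constraints 1 and 9: s ≤ u and u ≤ 2, so s ≤ 2. But 2 < 3, so no value of s works.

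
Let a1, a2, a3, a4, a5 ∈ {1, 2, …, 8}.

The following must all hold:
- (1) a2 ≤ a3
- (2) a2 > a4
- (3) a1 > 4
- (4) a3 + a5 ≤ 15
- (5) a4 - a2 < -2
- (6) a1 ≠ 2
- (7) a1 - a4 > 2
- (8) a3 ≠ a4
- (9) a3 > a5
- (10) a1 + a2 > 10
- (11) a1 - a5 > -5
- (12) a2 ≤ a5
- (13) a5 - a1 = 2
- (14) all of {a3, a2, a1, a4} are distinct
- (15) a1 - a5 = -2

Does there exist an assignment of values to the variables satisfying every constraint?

Satisfiable

Setting (a1, a2, a3, a4, a5) = (5, 7, 8, 2, 7) satisfies everything: constraint 4: a3 + a5 = 15; constraint 5: a4 - a2 = -5; constraint 7: a1 - a4 = 3, and the others follow.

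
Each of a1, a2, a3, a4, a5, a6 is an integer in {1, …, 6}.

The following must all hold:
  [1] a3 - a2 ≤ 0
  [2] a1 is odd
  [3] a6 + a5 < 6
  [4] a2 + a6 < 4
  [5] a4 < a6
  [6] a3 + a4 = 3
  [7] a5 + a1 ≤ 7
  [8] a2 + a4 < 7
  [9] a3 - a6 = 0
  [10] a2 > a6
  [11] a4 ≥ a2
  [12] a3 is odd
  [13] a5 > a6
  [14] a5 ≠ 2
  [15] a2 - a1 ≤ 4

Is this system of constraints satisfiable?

Unsatisfiable

Constraints 5, 10, and 11 give a4 < a6, a6 < a2, a2 ≤ a4. Chaining: a4 < a6 < a2 ≤ a4, which forces a4 < a4 — impossible.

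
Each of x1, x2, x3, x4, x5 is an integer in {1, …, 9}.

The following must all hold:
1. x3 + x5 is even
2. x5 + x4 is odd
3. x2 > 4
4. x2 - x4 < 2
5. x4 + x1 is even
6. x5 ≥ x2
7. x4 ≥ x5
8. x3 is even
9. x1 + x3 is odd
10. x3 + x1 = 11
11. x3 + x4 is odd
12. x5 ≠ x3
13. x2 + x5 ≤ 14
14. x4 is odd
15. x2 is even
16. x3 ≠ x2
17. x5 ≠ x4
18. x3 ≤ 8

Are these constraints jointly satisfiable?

Setting (x1, x2, x3, x4, x5) = (7, 6, 4, 7, 6) satisfies everything: constraint 4: x2 - x4 = -1; constraint 10: x3 + x1 = 11; constraint 13: x2 + x5 = 12, and the others follow.

Satisfiable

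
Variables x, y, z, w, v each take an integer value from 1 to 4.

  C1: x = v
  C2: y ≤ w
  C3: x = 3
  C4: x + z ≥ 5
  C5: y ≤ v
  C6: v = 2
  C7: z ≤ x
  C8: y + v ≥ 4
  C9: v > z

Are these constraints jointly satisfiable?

Unsatisfiable

Constraint 3 fixes x = 3 and constraint 6 fixes v = 2, but constraint 1 requires x = v. Since 3 ≠ 2, contradiction.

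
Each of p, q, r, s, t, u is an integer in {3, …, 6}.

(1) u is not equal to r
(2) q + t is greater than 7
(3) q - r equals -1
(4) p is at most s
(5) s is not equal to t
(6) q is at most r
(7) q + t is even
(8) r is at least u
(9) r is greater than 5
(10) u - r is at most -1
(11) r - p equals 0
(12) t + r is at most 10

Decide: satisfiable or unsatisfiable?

Take p = 6, q = 5, r = 6, s = 6, t = 3, u = 4. Then constraint 2: q + t = 8; constraint 3: q - r = -1; constraint 10: u - r = -2, and every other listed constraint is also met.

Satisfiable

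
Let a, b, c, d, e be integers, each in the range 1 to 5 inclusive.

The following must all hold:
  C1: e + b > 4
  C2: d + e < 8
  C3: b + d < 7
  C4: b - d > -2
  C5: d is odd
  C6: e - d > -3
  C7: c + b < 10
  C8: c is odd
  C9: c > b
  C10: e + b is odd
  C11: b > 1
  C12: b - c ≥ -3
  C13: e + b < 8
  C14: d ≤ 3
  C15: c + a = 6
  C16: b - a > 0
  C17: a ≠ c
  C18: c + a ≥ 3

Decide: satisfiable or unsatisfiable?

Satisfiable

Take a = 1, b = 2, c = 5, d = 3, e = 3. Then constraint 1: e + b = 5; constraint 2: d + e = 6, and every other listed constraint is also met.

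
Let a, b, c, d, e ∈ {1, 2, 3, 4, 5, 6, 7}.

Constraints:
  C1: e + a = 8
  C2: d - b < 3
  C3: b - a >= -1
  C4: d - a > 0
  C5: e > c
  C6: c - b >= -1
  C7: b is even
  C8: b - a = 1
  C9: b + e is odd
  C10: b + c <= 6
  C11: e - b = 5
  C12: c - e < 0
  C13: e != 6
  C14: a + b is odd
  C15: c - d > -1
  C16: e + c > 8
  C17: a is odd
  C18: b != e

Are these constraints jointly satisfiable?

One satisfying assignment is a = 1, b = 2, c = 4, d = 3, e = 7.
For the less obvious constraints — constraint 1: e + a = 8; constraint 2: d - b = 1; constraint 3: b - a = 1 — and the others hold by inspection.

Satisfiable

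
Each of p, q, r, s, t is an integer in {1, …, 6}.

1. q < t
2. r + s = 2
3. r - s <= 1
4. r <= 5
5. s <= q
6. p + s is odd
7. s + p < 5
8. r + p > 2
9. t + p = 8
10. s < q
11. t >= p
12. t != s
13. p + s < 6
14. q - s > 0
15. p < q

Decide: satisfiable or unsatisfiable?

Satisfiable

The assignment p = 2, q = 3, r = 1, s = 1, t = 6 works:
  constraint 2 holds since r + s = 2.
  constraint 3 holds since r - s = 0.
The rest check out directly.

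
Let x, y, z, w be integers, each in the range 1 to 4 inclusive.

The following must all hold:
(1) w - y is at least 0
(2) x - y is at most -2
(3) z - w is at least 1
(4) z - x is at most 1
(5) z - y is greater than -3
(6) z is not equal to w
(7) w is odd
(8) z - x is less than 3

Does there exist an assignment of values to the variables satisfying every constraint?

Constraints 1, 2, 3, and 4 give x − z ≥ -1, z − w ≥ 1, w − y ≥ 0, y − x ≥ 2.
Adding all 4 inequalities: the left sides telescope to 0, and the right sides sum to (-1) + 1 + 0 + 2 = 2. So 0 ≥ 2, which is false.

Unsatisfiable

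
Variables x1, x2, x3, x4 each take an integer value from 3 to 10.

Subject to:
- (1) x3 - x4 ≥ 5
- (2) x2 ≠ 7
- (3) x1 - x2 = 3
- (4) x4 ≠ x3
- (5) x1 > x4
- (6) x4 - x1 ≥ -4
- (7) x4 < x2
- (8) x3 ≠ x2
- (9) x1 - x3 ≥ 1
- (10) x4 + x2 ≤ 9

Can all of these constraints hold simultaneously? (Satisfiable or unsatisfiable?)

Constraints 1, 6, and 9 give x3 − x4 ≥ 5, x4 − x1 ≥ -4, x1 − x3 ≥ 1.
Adding all 3 inequalities: the left sides telescope to 0, and the right sides sum to 5 + (-4) + 1 = 2. So 0 ≥ 2, which is false.

Unsatisfiable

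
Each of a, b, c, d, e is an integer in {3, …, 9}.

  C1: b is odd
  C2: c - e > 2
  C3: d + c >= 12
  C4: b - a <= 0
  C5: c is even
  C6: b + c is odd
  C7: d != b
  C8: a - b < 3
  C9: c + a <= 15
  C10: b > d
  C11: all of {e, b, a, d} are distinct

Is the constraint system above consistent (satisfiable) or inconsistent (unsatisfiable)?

One satisfying assignment is a = 7, b = 5, c = 8, d = 4, e = 3.
For the less obvious constraints — constraint 2: c - e = 5; constraint 3: d + c = 12 — and the others hold by inspection.

Satisfiable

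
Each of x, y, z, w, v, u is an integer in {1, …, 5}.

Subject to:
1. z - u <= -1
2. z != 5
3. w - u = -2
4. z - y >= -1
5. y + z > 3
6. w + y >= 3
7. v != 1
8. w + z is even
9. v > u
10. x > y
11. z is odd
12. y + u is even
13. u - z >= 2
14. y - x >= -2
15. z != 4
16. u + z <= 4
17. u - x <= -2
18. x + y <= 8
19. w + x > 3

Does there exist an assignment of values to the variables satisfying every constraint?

Constraints 4, 13, 14, and 17 give u − z ≥ 2, z − y ≥ -1, y − x ≥ -2, x − u ≥ 2.
Adding all 4 inequalities: the left sides telescope to 0, and the right sides sum to 2 + (-1) + (-2) + 2 = 1. So 0 ≥ 1, which is false.

Unsatisfiable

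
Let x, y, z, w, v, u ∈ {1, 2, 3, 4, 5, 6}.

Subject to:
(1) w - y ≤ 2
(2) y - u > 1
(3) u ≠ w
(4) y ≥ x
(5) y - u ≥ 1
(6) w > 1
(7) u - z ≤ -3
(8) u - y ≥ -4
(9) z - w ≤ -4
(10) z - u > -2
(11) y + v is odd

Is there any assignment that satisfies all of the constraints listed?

Constraints 1, 7, 8, and 9 give z − u ≥ 3, u − y ≥ -4, y − w ≥ -2, w − z ≥ 4.
Adding all 4 inequalities: the left sides telescope to 0, and the right sides sum to 3 + (-4) + (-2) + 4 = 1. So 0 ≥ 1, which is false.

Unsatisfiable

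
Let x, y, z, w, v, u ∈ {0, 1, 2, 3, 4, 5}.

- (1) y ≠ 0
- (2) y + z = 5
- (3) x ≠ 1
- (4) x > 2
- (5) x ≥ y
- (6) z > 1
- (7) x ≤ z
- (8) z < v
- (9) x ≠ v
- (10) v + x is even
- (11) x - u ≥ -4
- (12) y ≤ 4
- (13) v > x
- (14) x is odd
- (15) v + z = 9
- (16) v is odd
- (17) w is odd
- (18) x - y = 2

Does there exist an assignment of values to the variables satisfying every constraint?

Satisfiable

Try x = 3, y = 1, z = 4, w = 1, v = 5, u = 4.
Check constraint 2: y + z = 5; constraint 11: x - u = -1. The remaining constraints are straightforward to verify.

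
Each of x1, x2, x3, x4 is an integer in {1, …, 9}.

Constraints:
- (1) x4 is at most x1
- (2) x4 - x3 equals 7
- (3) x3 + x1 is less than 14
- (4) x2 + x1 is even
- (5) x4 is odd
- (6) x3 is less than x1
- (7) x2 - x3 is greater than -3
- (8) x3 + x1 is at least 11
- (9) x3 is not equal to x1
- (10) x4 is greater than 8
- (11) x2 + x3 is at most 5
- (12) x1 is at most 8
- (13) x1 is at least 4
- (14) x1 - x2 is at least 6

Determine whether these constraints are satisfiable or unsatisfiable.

Unsatisfiable

From constraint 10: x4 ≥ 9. From constraints 1 and 12: x4 ≤ x1 and x1 ≤ 8, so x4 ≤ 8. But 8 < 9, so no value of x4 works.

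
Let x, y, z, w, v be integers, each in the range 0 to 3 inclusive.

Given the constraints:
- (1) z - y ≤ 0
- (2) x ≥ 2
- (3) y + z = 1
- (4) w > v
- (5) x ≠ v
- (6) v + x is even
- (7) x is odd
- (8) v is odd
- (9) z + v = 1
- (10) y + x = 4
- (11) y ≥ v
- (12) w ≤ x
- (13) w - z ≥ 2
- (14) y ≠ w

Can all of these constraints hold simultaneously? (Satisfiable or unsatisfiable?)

Setting (x, y, z, w, v) = (3, 1, 0, 2, 1) satisfies everything: constraint 1: z - y = -1; constraint 3: y + z = 1; constraint 9: z + v = 1, and the others follow.

Satisfiable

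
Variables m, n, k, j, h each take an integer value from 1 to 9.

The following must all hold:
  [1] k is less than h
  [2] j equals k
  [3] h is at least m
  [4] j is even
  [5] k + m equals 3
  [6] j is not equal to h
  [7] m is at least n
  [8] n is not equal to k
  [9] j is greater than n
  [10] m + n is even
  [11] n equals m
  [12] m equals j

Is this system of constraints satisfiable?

From constraints 2, 11, and 12, n = m = j = k, so n = k. But constraint 8 says n ≠ k. Contradiction.

Unsatisfiable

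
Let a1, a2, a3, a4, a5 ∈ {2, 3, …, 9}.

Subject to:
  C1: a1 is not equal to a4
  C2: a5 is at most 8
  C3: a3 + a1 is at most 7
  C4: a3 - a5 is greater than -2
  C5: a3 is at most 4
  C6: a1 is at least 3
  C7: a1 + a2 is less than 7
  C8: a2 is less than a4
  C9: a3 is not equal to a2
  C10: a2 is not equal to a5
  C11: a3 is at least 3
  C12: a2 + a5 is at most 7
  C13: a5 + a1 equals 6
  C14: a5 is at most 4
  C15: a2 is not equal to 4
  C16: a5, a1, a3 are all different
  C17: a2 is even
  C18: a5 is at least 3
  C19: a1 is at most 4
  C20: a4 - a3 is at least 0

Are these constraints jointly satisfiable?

Unsatisfiable

Constraints 5, 6, 11, 14, 18, and 19 confine each of a5, a1, a3 to the 2 values {3, 4}.
Constraint 16 requires all 3 of them to be distinct, but only 2 values are available — impossible by the pigeonhole principle.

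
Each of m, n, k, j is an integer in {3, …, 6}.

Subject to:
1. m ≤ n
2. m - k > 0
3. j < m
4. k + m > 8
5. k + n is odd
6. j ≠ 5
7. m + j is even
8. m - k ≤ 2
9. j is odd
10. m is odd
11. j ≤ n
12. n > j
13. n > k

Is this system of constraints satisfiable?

Satisfiable

Try m = 5, n = 5, k = 4, j = 3.
Check constraint 2: m - k = 1; constraint 4: k + m = 9. The remaining constraints are straightforward to verify.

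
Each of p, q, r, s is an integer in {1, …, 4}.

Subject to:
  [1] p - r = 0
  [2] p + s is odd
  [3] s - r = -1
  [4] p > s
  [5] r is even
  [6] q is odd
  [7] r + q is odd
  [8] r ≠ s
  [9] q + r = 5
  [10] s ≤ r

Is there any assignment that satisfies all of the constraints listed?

Take p = 2, q = 3, r = 2, s = 1. Then constraint 1: p - r = 0; constraint 3: s - r = -1; constraint 9: q + r = 5, and every other listed constraint is also met.

Satisfiable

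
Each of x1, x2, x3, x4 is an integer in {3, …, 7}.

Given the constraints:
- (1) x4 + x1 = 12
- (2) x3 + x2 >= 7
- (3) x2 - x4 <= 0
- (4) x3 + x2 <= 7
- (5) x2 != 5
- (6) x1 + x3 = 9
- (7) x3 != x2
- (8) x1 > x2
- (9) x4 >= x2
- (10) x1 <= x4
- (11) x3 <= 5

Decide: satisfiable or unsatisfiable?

The assignment x1 = 6, x2 = 4, x3 = 3, x4 = 6 works:
  constraint 1 holds since x4 + x1 = 12.
  constraint 2 holds since x3 + x2 = 7.
  constraint 3 holds since x2 - x4 = -2.
The rest check out directly.

Satisfiable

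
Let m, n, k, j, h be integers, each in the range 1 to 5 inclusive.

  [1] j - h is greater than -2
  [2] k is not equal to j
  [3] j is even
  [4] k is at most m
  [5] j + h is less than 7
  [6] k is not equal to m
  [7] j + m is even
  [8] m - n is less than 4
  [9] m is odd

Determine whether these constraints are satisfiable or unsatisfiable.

Unsatisfiable

Constraint 3 makes j even and constraint 9 makes m odd, so j + m must be odd. Constraint 7 says j + m is even — contradiction.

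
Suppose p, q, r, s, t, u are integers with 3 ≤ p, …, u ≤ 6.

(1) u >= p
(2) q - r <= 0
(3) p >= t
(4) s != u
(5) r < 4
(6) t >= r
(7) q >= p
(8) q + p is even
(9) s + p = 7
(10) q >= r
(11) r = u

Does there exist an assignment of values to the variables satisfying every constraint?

Satisfiable

One satisfying assignment is p = 3, q = 3, r = 3, s = 4, t = 3, u = 3.
For the less obvious constraints — constraint 2: q - r = 0; constraint 9: s + p = 7 — and the others hold by inspection.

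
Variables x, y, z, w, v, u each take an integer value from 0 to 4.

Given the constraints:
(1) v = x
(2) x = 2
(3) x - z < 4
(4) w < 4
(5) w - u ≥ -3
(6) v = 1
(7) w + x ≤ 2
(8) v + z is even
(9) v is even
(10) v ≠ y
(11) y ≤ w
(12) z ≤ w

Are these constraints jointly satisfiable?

Constraint 6 fixes v = 1 and constraint 2 fixes x = 2, but constraint 1 requires v = x. Since 1 ≠ 2, contradiction.

Unsatisfiable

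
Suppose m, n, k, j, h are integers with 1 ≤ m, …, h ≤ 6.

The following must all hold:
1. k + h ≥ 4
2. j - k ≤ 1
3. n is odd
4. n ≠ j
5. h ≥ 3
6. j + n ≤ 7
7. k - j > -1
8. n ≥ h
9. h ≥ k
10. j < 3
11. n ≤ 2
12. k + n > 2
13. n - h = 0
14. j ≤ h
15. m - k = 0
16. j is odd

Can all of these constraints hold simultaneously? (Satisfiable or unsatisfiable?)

Unsatisfiable

From constraints 5 and 8: n ≥ h and h ≥ 3, so n ≥ 3. From constraint 11: n ≤ 2. But 2 < 3, so no value of n works.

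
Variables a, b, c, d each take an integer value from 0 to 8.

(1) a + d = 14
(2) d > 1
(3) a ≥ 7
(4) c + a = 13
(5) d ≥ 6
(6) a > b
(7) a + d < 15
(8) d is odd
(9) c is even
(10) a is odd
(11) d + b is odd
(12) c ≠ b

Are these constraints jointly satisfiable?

Satisfiable

Take a = 7, b = 0, c = 6, d = 7. Then constraint 1: a + d = 14; constraint 4: c + a = 13; constraint 7: a + d = 14, and every other listed constraint is also met.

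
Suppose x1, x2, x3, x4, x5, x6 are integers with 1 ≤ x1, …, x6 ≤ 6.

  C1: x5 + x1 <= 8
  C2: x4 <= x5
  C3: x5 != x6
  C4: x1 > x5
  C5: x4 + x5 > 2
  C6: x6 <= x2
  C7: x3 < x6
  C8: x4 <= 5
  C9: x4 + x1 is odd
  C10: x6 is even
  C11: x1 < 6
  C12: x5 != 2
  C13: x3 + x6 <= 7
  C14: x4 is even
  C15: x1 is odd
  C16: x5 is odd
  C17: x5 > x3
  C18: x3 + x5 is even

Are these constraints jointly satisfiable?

Setting (x1, x2, x3, x4, x5, x6) = (5, 6, 1, 2, 3, 6) satisfies everything: constraint 1: x5 + x1 = 8; constraint 5: x4 + x5 = 5; constraint 13: x3 + x6 = 7, and the others follow.

Satisfiable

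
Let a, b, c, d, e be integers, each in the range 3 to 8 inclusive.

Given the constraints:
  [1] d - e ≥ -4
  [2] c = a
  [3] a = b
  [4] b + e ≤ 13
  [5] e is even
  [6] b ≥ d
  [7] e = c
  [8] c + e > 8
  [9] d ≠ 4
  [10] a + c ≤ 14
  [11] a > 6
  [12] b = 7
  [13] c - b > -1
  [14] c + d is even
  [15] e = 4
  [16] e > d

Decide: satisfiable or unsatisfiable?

Constraint 15 fixes e = 4 and constraint 12 fixes b = 7. Constraints 2, 3, and 7 give e = c = a = b, so e = b. But 4 ≠ 7 — contradiction.

Unsatisfiable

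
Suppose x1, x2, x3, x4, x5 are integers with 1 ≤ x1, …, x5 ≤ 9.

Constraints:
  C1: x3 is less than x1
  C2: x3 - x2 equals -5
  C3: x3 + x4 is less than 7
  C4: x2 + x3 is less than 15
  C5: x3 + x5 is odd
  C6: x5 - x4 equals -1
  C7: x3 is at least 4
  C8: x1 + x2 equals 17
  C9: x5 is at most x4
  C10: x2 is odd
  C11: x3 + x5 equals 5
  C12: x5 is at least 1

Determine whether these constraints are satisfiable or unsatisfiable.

Satisfiable

Setting (x1, x2, x3, x4, x5) = (8, 9, 4, 2, 1) satisfies everything: constraint 2: x3 - x2 = -5; constraint 3: x3 + x4 = 6; constraint 4: x2 + x3 = 13, and the others follow.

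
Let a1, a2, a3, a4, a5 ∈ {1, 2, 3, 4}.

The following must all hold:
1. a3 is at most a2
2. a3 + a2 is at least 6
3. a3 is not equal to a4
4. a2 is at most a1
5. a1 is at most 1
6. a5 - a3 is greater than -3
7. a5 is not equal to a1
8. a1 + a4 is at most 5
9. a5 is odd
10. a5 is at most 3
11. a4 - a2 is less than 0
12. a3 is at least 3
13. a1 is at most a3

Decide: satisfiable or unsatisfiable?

From constraints 1 and 12: a2 ≥ a3 and a3 ≥ 3, so a2 ≥ 3. From constraints 4 and 5: a2 ≤ a1 and a1 ≤ 1, so a2 ≤ 1. But 1 < 3, so no value of a2 works.

Unsatisfiable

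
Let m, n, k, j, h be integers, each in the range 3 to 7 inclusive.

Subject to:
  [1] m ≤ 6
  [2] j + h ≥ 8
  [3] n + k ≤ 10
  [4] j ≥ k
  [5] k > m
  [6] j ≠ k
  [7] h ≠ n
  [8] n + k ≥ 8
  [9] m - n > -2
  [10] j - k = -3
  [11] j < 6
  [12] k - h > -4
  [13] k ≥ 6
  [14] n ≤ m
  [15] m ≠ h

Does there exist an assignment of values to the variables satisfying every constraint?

From constraints 4 and 13: j ≥ k and k ≥ 6, so j ≥ 6. From constraint 11: j ≤ 5. But 5 < 6, so no value of j works.

Unsatisfiable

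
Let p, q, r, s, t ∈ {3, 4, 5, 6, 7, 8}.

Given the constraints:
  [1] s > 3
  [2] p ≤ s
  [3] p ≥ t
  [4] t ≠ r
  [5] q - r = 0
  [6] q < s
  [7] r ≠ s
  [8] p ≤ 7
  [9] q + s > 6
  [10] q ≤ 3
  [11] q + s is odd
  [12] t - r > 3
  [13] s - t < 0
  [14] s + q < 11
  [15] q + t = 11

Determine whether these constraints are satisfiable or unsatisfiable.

Unsatisfiable

From constraint 10: q ≤ 3. From constraints 3 and 8: t ≤ p ≤ 7. Hence q + t ≤ 10. But constraint 15 requires q + t = 11, and 11 > 10. Contradiction.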